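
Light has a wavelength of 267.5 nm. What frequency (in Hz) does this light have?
1.1207e+15 Hz

Using the wave equation: c = fλ

Solving for frequency:
f = c/λ = (3×10⁸ m/s) / (267.5×10⁻⁹ m)
f = 1.1207e+15 Hz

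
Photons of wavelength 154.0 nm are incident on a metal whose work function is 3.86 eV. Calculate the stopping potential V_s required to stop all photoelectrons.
4.1909 V

The stopping potential V_s satisfies: eV_s = KE_max

First, find KE_max using Einstein's equation:
E_photon = hc/λ = 8.0509 eV
KE_max = E_photon - φ = 8.0509 - 3.86 = 4.1909 eV

Since eV_s = KE_max:
V_s = KE_max/e = 4.1909 V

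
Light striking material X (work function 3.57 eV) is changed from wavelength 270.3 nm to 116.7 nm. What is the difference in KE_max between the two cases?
6.0373 eV

Using Einstein's equation: KE_max = hc/λ - φ

For λ₁ = 270.3 nm:
KE₁ = hc/λ₁ - φ = 4.5869 - 3.57 = 1.0169 eV

For λ₂ = 116.7 nm:
KE₂ = hc/λ₂ - φ = 10.6242 - 3.57 = 7.0542 eV

Change in KE:
ΔKE = KE₂ - KE₁ = 7.0542 - 1.0169 = 6.0373 eV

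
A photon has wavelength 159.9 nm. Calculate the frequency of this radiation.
1.8749e+15 Hz

Using the wave equation: c = fλ

Solving for frequency:
f = c/λ = (3×10⁸ m/s) / (159.9×10⁻⁹ m)
f = 1.8749e+15 Hz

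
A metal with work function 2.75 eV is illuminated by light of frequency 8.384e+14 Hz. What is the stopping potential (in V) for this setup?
0.7173 V

The stopping potential V_s satisfies: eV_s = KE_max

First, find KE_max using Einstein's equation:
E_photon = hf = (6.626×10⁻³⁴ J·s)(8.384e+14 Hz) = 3.4673 eV
KE_max = E_photon - φ = 3.4673 - 2.75 = 0.7173 eV

Since eV_s = KE_max:
V_s = KE_max/e = 0.7173 V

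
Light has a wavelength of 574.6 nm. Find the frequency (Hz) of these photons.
5.2174e+14 Hz

Using the wave equation: c = fλ

Solving for frequency:
f = c/λ = (3×10⁸ m/s) / (574.6×10⁻⁹ m)
f = 5.2174e+14 Hz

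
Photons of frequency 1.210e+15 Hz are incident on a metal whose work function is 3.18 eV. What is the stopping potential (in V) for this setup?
1.8242 V

The stopping potential V_s satisfies: eV_s = KE_max

First, find KE_max using Einstein's equation:
E_photon = hf = (6.626×10⁻³⁴ J·s)(1.210e+15 Hz) = 5.0042 eV
KE_max = E_photon - φ = 5.0042 - 3.18 = 1.8242 eV

Since eV_s = KE_max:
V_s = KE_max/e = 1.8242 V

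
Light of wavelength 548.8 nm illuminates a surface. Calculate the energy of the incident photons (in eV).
2.2592 eV

Using E = hf = hc/λ:

E = hc/λ = (6.626×10⁻³⁴ J·s)(3×10⁸ m/s) / (548.8×10⁻⁹ m)
E = 2.2592 eV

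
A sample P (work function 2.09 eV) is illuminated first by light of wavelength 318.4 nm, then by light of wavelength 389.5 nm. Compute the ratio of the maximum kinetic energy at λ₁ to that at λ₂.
1.6502

Using Einstein's equation: KE_max = hc/λ - φ

For λ₁ = 318.4 nm:
E₁ = hc/λ₁ = 3.8940 eV
KE₁ = E₁ - φ = 3.8940 - 2.09 = 1.8040 eV

For λ₂ = 389.5 nm:
E₂ = hc/λ₂ = 3.1832 eV
KE₂ = E₂ - φ = 3.1832 - 2.09 = 1.0932 eV

Ratio: KE₁/KE₂ = 1.8040/1.0932 = 1.6502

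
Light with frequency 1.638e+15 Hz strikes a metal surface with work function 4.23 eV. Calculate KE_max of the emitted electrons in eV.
2.5442 eV

Using Einstein's photoelectric equation: KE_max = hf - φ

First, calculate the photon energy:
E_photon = hf = (6.626×10⁻³⁴ J·s)(1.638e+15 Hz)
E_photon = 6.7742 eV

Then, the maximum kinetic energy:
KE_max = E_photon - φ = 6.7742 eV - 4.23 eV = 2.5442 eV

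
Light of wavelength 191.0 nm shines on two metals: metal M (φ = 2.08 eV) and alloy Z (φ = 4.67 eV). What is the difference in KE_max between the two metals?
2.5900 eV

Using KE_max = hc/λ - φ for each metal:

Photon energy: E = hc/λ = 6.4913 eV

For metal M (φ₁ = 2.08 eV):
KE₁ = E - φ₁ = 6.4913 - 2.08 = 4.4113 eV

For alloy Z (φ₂ = 4.67 eV):
KE₂ = E - φ₂ = 6.4913 - 4.67 = 1.8213 eV

Difference:
ΔKE = KE₁ - KE₂ = 4.4113 - 1.8213 = 2.5900 eV

Note: The difference equals the difference in work functions: 4.67 - 2.08 = 2.59 eV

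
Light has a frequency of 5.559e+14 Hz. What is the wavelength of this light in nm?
539.29 nm

Using the wave equation: c = fλ

Solving for wavelength:
λ = c/f = (3×10⁸ m/s) / (5.559e+14 Hz)
λ = 539.29 nm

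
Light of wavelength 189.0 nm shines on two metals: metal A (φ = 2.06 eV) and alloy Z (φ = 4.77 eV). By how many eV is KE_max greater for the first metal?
2.7100 eV

Using KE_max = hc/λ - φ for each metal:

Photon energy: E = hc/λ = 6.5600 eV

For metal A (φ₁ = 2.06 eV):
KE₁ = E - φ₁ = 6.5600 - 2.06 = 4.5000 eV

For alloy Z (φ₂ = 4.77 eV):
KE₂ = E - φ₂ = 6.5600 - 4.77 = 1.7900 eV

Difference:
ΔKE = KE₁ - KE₂ = 4.5000 - 1.7900 = 2.7100 eV

Note: The difference equals the difference in work functions: 4.77 - 2.06 = 2.71 eV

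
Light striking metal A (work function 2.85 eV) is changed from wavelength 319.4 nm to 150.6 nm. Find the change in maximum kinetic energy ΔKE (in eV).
4.3509 eV

Using Einstein's equation: KE_max = hc/λ - φ

For λ₁ = 319.4 nm:
KE₁ = hc/λ₁ - φ = 3.8818 - 2.85 = 1.0318 eV

For λ₂ = 150.6 nm:
KE₂ = hc/λ₂ - φ = 8.2327 - 2.85 = 5.3827 eV

Change in KE:
ΔKE = KE₂ - KE₁ = 5.3827 - 1.0318 = 4.3509 eV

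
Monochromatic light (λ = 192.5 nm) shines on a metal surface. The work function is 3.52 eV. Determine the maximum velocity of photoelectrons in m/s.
1.0136e+06 m/s

First, find the maximum kinetic energy:
E_photon = hc/λ = 6.4407 eV
KE_max = E_photon - φ = 6.4407 - 3.52 = 2.9207 eV

Convert to Joules: KE_max = 2.9207 × 1.602×10⁻¹⁹ J = 4.6795e-19 J

Then use KE = ½mv² to find velocity:
v = √(2·KE/m) = √(2 × 4.6795e-19 J / 9.109e-31 kg)
v = 1.0136e+06 m/s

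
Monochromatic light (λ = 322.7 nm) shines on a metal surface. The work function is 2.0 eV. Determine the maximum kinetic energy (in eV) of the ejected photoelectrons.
1.8421 eV

Using Einstein's photoelectric equation: KE_max = hf - φ = hc/λ - φ

First, calculate the photon energy:
E_photon = hc/λ = (6.626×10⁻³⁴ J·s)(3×10⁸ m/s) / (322.7×10⁻⁹ m)
E_photon = 3.8421 eV

Then, the maximum kinetic energy:
KE_max = E_photon - φ = 3.8421 eV - 2.0 eV = 1.8421 eV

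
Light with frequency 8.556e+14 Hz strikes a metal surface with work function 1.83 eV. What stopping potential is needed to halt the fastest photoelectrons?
1.7085 V

The stopping potential V_s satisfies: eV_s = KE_max

First, find KE_max using Einstein's equation:
E_photon = hf = (6.626×10⁻³⁴ J·s)(8.556e+14 Hz) = 3.5385 eV
KE_max = E_photon - φ = 3.5385 - 1.83 = 1.7085 eV

Since eV_s = KE_max:
V_s = KE_max/e = 1.7085 V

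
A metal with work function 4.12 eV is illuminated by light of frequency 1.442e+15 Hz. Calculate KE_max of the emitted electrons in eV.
1.8436 eV

Using Einstein's photoelectric equation: KE_max = hf - φ

First, calculate the photon energy:
E_photon = hf = (6.626×10⁻³⁴ J·s)(1.442e+15 Hz)
E_photon = 5.9636 eV

Then, the maximum kinetic energy:
KE_max = E_photon - φ = 5.9636 eV - 4.12 eV = 1.8436 eV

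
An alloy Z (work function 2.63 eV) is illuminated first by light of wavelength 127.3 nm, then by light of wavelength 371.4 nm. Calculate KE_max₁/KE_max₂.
10.0376

Using Einstein's equation: KE_max = hc/λ - φ

For λ₁ = 127.3 nm:
E₁ = hc/λ₁ = 9.7395 eV
KE₁ = E₁ - φ = 9.7395 - 2.63 = 7.1095 eV

For λ₂ = 371.4 nm:
E₂ = hc/λ₂ = 3.3383 eV
KE₂ = E₂ - φ = 3.3383 - 2.63 = 0.7083 eV

Ratio: KE₁/KE₂ = 7.1095/0.7083 = 10.0376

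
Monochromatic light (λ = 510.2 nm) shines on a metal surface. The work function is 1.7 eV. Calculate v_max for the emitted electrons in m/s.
5.0678e+05 m/s

First, find the maximum kinetic energy:
E_photon = hc/λ = 2.4301 eV
KE_max = E_photon - φ = 2.4301 - 1.7 = 0.7301 eV

Convert to Joules: KE_max = 0.7301 × 1.602×10⁻¹⁹ J = 1.1698e-19 J

Then use KE = ½mv² to find velocity:
v = √(2·KE/m) = √(2 × 1.1698e-19 J / 9.109e-31 kg)
v = 5.0678e+05 m/s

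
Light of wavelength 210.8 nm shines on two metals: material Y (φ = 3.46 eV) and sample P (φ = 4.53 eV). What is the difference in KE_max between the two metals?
1.0700 eV

Using KE_max = hc/λ - φ for each metal:

Photon energy: E = hc/λ = 5.8816 eV

For material Y (φ₁ = 3.46 eV):
KE₁ = E - φ₁ = 5.8816 - 3.46 = 2.4216 eV

For sample P (φ₂ = 4.53 eV):
KE₂ = E - φ₂ = 5.8816 - 4.53 = 1.3516 eV

Difference:
ΔKE = KE₁ - KE₂ = 2.4216 - 1.3516 = 1.0700 eV

Note: The difference equals the difference in work functions: 4.53 - 3.46 = 1.07 eV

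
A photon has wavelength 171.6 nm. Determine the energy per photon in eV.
7.2252 eV

Using E = hf = hc/λ:

E = hc/λ = (6.626×10⁻³⁴ J·s)(3×10⁸ m/s) / (171.6×10⁻⁹ m)
E = 7.2252 eV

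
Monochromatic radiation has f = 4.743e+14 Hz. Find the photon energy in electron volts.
1.9615 eV

Using E = hf:

E = hf = (6.626×10⁻³⁴ J·s)(4.743e+14 Hz)
E = 1.9615 eV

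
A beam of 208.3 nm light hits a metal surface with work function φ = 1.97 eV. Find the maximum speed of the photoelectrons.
1.1836e+06 m/s

First, find the maximum kinetic energy:
E_photon = hc/λ = 5.9522 eV
KE_max = E_photon - φ = 5.9522 - 1.97 = 3.9822 eV

Convert to Joules: KE_max = 3.9822 × 1.602×10⁻¹⁹ J = 6.3802e-19 J

Then use KE = ½mv² to find velocity:
v = √(2·KE/m) = √(2 × 6.3802e-19 J / 9.109e-31 kg)
v = 1.1836e+06 m/s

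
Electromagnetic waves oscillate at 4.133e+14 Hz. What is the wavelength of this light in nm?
725.36 nm

Using the wave equation: c = fλ

Solving for wavelength:
λ = c/f = (3×10⁸ m/s) / (4.133e+14 Hz)
λ = 725.36 nm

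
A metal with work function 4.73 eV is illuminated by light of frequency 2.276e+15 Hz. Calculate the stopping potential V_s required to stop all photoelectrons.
4.6828 V

The stopping potential V_s satisfies: eV_s = KE_max

First, find KE_max using Einstein's equation:
E_photon = hf = (6.626×10⁻³⁴ J·s)(2.276e+15 Hz) = 9.4128 eV
KE_max = E_photon - φ = 9.4128 - 4.73 = 4.6828 eV

Since eV_s = KE_max:
V_s = KE_max/e = 4.6828 V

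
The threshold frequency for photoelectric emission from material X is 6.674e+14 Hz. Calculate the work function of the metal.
2.76 eV

At the threshold frequency, photon energy equals work function:
φ = hf₀

Calculating:
φ = (6.626×10⁻³⁴ J·s)(6.674e+14 Hz)
φ = 2.76 eV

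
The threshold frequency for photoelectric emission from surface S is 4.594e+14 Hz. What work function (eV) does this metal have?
1.90 eV

At the threshold frequency, photon energy equals work function:
φ = hf₀

Calculating:
φ = (6.626×10⁻³⁴ J·s)(4.594e+14 Hz)
φ = 1.90 eV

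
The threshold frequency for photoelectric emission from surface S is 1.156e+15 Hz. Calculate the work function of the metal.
4.78 eV

At the threshold frequency, photon energy equals work function:
φ = hf₀

Calculating:
φ = (6.626×10⁻³⁴ J·s)(1.156e+15 Hz)
φ = 4.78 eV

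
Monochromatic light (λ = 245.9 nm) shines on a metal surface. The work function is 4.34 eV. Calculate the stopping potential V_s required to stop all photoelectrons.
0.7021 V

The stopping potential V_s satisfies: eV_s = KE_max

First, find KE_max using Einstein's equation:
E_photon = hc/λ = 5.0421 eV
KE_max = E_photon - φ = 5.0421 - 4.34 = 0.7021 eV

Since eV_s = KE_max:
V_s = KE_max/e = 0.7021 V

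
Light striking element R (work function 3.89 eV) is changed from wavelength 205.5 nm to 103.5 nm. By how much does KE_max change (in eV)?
5.9459 eV

Using Einstein's equation: KE_max = hc/λ - φ

For λ₁ = 205.5 nm:
KE₁ = hc/λ₁ - φ = 6.0333 - 3.89 = 2.1433 eV

For λ₂ = 103.5 nm:
KE₂ = hc/λ₂ - φ = 11.9791 - 3.89 = 8.0891 eV

Change in KE:
ΔKE = KE₂ - KE₁ = 8.0891 - 2.1433 = 5.9459 eV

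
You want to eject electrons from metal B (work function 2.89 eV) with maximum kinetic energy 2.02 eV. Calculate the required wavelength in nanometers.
252.51 nm

From Einstein's equation: KE_max = hc/λ - φ

Rearranging for λ:
hc/λ = KE_max + φ
λ = hc/(KE_max + φ)

Required photon energy:
E_photon = KE_max + φ = 2.02 + 2.89 = 4.91 eV

Required wavelength:
λ = hc/E_photon = (6.626×10⁻³⁴)(3×10⁸) / (4.91 × 1.602×10⁻¹⁹)
λ = 252.51 nm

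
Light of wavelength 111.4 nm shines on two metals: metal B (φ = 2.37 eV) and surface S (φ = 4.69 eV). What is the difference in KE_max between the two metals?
2.3200 eV

Using KE_max = hc/λ - φ for each metal:

Photon energy: E = hc/λ = 11.1296 eV

For metal B (φ₁ = 2.37 eV):
KE₁ = E - φ₁ = 11.1296 - 2.37 = 8.7596 eV

For surface S (φ₂ = 4.69 eV):
KE₂ = E - φ₂ = 11.1296 - 4.69 = 6.4396 eV

Difference:
ΔKE = KE₁ - KE₂ = 8.7596 - 6.4396 = 2.3200 eV

Note: The difference equals the difference in work functions: 4.69 - 2.37 = 2.32 eV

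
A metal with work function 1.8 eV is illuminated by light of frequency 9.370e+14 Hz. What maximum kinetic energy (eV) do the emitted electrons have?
2.0751 eV

Using Einstein's photoelectric equation: KE_max = hf - φ

First, calculate the photon energy:
E_photon = hf = (6.626×10⁻³⁴ J·s)(9.370e+14 Hz)
E_photon = 3.8751 eV

Then, the maximum kinetic energy:
KE_max = E_photon - φ = 3.8751 eV - 1.8 eV = 2.0751 eV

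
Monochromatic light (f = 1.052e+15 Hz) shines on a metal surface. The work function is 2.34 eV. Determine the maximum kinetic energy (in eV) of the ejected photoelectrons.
2.0107 eV

Using Einstein's photoelectric equation: KE_max = hf - φ

First, calculate the photon energy:
E_photon = hf = (6.626×10⁻³⁴ J·s)(1.052e+15 Hz)
E_photon = 4.3507 eV

Then, the maximum kinetic energy:
KE_max = E_photon - φ = 4.3507 eV - 2.34 eV = 2.0107 eV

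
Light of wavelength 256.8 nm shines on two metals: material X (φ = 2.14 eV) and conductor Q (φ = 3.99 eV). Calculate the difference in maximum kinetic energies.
1.8500 eV

Using KE_max = hc/λ - φ for each metal:

Photon energy: E = hc/λ = 4.8280 eV

For material X (φ₁ = 2.14 eV):
KE₁ = E - φ₁ = 4.8280 - 2.14 = 2.6880 eV

For conductor Q (φ₂ = 3.99 eV):
KE₂ = E - φ₂ = 4.8280 - 3.99 = 0.8380 eV

Difference:
ΔKE = KE₁ - KE₂ = 2.6880 - 0.8380 = 1.8500 eV

Note: The difference equals the difference in work functions: 3.99 - 2.14 = 1.85 eV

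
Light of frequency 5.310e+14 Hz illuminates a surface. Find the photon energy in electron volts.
2.1960 eV

Using E = hf:

E = hf = (6.626×10⁻³⁴ J·s)(5.310e+14 Hz)
E = 2.1960 eV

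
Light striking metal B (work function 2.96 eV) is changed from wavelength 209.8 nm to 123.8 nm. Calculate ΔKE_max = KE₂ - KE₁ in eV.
4.1052 eV

Using Einstein's equation: KE_max = hc/λ - φ

For λ₁ = 209.8 nm:
KE₁ = hc/λ₁ - φ = 5.9096 - 2.96 = 2.9496 eV

For λ₂ = 123.8 nm:
KE₂ = hc/λ₂ - φ = 10.0149 - 2.96 = 7.0549 eV

Change in KE:
ΔKE = KE₂ - KE₁ = 7.0549 - 2.9496 = 4.1052 eV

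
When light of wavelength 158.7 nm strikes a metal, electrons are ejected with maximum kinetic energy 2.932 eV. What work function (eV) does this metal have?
4.88 eV

From Einstein's photoelectric equation: KE_max = hf - φ = hc/λ - φ

Rearranging for φ:
φ = hc/λ - KE_max

Calculate photon energy:
E_photon = hc/λ = 7.8125 eV

Therefore:
φ = 7.8125 - 2.932 = 4.88 eV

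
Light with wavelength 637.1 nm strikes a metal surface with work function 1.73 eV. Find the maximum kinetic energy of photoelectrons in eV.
0.2161 eV

Using Einstein's photoelectric equation: KE_max = hf - φ = hc/λ - φ

First, calculate the photon energy:
E_photon = hc/λ = (6.626×10⁻³⁴ J·s)(3×10⁸ m/s) / (637.1×10⁻⁹ m)
E_photon = 1.9461 eV

Then, the maximum kinetic energy:
KE_max = E_photon - φ = 1.9461 eV - 1.73 eV = 0.2161 eV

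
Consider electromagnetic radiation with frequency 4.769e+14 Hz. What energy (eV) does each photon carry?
1.9723 eV

Using E = hf:

E = hf = (6.626×10⁻³⁴ J·s)(4.769e+14 Hz)
E = 1.9723 eV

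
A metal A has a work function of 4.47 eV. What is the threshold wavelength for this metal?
277.37 nm

The threshold wavelength is when the photon energy equals the work function:
hc/λ₀ = φ

Solving for λ₀:
λ₀ = hc/φ = (6.626×10⁻³⁴ J·s)(3×10⁸ m/s) / (4.47 eV × 1.602×10⁻¹⁹ J/eV)
λ₀ = 277.37 nm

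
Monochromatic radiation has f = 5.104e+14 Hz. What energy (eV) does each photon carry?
2.1108 eV

Using E = hf:

E = hf = (6.626×10⁻³⁴ J·s)(5.104e+14 Hz)
E = 2.1108 eV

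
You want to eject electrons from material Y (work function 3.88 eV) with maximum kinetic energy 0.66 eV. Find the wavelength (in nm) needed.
273.09 nm

From Einstein's equation: KE_max = hc/λ - φ

Rearranging for λ:
hc/λ = KE_max + φ
λ = hc/(KE_max + φ)

Required photon energy:
E_photon = KE_max + φ = 0.66 + 3.88 = 4.54 eV

Required wavelength:
λ = hc/E_photon = (6.626×10⁻³⁴)(3×10⁸) / (4.54 × 1.602×10⁻¹⁹)
λ = 273.09 nm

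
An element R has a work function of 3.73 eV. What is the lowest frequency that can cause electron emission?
9.0191e+14 Hz

The threshold frequency is when the photon energy equals the work function:
hf₀ = φ

Solving for f₀:
f₀ = φ/h = (3.73 eV × 1.602×10⁻¹⁹ J/eV) / (6.626×10⁻³⁴ J·s)
f₀ = 9.0191e+14 Hz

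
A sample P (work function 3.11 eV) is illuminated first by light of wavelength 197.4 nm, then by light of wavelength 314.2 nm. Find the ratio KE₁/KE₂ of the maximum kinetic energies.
3.7928

Using Einstein's equation: KE_max = hc/λ - φ

For λ₁ = 197.4 nm:
E₁ = hc/λ₁ = 6.2809 eV
KE₁ = E₁ - φ = 6.2809 - 3.11 = 3.1709 eV

For λ₂ = 314.2 nm:
E₂ = hc/λ₂ = 3.9460 eV
KE₂ = E₂ - φ = 3.9460 - 3.11 = 0.8360 eV

Ratio: KE₁/KE₂ = 3.1709/0.8360 = 3.7928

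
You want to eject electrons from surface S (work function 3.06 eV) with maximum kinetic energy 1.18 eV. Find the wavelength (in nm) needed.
292.42 nm

From Einstein's equation: KE_max = hc/λ - φ

Rearranging for λ:
hc/λ = KE_max + φ
λ = hc/(KE_max + φ)

Required photon energy:
E_photon = KE_max + φ = 1.18 + 3.06 = 4.24 eV

Required wavelength:
λ = hc/E_photon = (6.626×10⁻³⁴)(3×10⁸) / (4.24 × 1.602×10⁻¹⁹)
λ = 292.42 nm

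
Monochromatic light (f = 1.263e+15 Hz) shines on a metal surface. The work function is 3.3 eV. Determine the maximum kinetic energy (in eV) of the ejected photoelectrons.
1.9233 eV

Using Einstein's photoelectric equation: KE_max = hf - φ

First, calculate the photon energy:
E_photon = hf = (6.626×10⁻³⁴ J·s)(1.263e+15 Hz)
E_photon = 5.2233 eV

Then, the maximum kinetic energy:
KE_max = E_photon - φ = 5.2233 eV - 3.3 eV = 1.9233 eV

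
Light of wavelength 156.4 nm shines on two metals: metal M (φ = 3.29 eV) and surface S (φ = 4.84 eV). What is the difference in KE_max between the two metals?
1.5500 eV

Using KE_max = hc/λ - φ for each metal:

Photon energy: E = hc/λ = 7.9274 eV

For metal M (φ₁ = 3.29 eV):
KE₁ = E - φ₁ = 7.9274 - 3.29 = 4.6374 eV

For surface S (φ₂ = 4.84 eV):
KE₂ = E - φ₂ = 7.9274 - 4.84 = 3.0874 eV

Difference:
ΔKE = KE₁ - KE₂ = 4.6374 - 3.0874 = 1.5500 eV

Note: The difference equals the difference in work functions: 4.84 - 3.29 = 1.55 eV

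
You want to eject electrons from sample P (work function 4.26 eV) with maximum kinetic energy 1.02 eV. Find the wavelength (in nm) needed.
234.82 nm

From Einstein's equation: KE_max = hc/λ - φ

Rearranging for λ:
hc/λ = KE_max + φ
λ = hc/(KE_max + φ)

Required photon energy:
E_photon = KE_max + φ = 1.02 + 4.26 = 5.28 eV

Required wavelength:
λ = hc/E_photon = (6.626×10⁻³⁴)(3×10⁸) / (5.28 × 1.602×10⁻¹⁹)
λ = 234.82 nm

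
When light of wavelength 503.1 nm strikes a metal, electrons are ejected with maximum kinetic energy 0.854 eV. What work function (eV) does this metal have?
1.61 eV

From Einstein's photoelectric equation: KE_max = hf - φ = hc/λ - φ

Rearranging for φ:
φ = hc/λ - KE_max

Calculate photon energy:
E_photon = hc/λ = 2.4644 eV

Therefore:
φ = 2.4644 - 0.854 = 1.61 eV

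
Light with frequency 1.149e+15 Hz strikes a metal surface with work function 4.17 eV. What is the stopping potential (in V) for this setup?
0.5819 V

The stopping potential V_s satisfies: eV_s = KE_max

First, find KE_max using Einstein's equation:
E_photon = hf = (6.626×10⁻³⁴ J·s)(1.149e+15 Hz) = 4.7519 eV
KE_max = E_photon - φ = 4.7519 - 4.17 = 0.5819 eV

Since eV_s = KE_max:
V_s = KE_max/e = 0.5819 V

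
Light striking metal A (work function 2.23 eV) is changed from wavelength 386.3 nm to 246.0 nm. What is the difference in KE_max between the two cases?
1.8305 eV

Using Einstein's equation: KE_max = hc/λ - φ

For λ₁ = 386.3 nm:
KE₁ = hc/λ₁ - φ = 3.2095 - 2.23 = 0.9795 eV

For λ₂ = 246.0 nm:
KE₂ = hc/λ₂ - φ = 5.0400 - 2.23 = 2.8100 eV

Change in KE:
ΔKE = KE₂ - KE₁ = 2.8100 - 0.9795 = 1.8305 eV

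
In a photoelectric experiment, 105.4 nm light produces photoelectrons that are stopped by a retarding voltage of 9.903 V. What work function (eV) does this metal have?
1.86 eV

The stopping potential gives the maximum kinetic energy: KE_max = eV_s = 9.903 eV

From Einstein's photoelectric equation: KE_max = hc/λ - φ
Rearranging: φ = hc/λ - KE_max

Calculate photon energy:
E_photon = hc/λ = (6.626×10⁻³⁴ J·s)(3×10⁸ m/s) / (105.4×10⁻⁹ m) = 11.7632 eV

Therefore:
φ = 11.7632 - 9.903 = 1.86 eV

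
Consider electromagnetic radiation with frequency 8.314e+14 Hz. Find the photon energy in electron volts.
3.4384 eV

Using E = hf:

E = hf = (6.626×10⁻³⁴ J·s)(8.314e+14 Hz)
E = 3.4384 eV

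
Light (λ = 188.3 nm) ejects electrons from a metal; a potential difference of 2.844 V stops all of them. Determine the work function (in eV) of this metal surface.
3.74 eV

The stopping potential gives the maximum kinetic energy: KE_max = eV_s = 2.844 eV

From Einstein's photoelectric equation: KE_max = hc/λ - φ
Rearranging: φ = hc/λ - KE_max

Calculate photon energy:
E_photon = hc/λ = (6.626×10⁻³⁴ J·s)(3×10⁸ m/s) / (188.3×10⁻⁹ m) = 6.5844 eV

Therefore:
φ = 6.5844 - 2.844 = 3.74 eV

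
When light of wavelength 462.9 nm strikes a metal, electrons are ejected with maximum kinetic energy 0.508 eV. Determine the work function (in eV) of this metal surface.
2.17 eV

From Einstein's photoelectric equation: KE_max = hf - φ = hc/λ - φ

Rearranging for φ:
φ = hc/λ - KE_max

Calculate photon energy:
E_photon = hc/λ = 2.6784 eV

Therefore:
φ = 2.6784 - 0.508 = 2.17 eV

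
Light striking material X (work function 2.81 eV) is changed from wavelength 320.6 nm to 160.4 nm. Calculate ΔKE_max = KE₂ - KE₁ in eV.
3.8624 eV

Using Einstein's equation: KE_max = hc/λ - φ

For λ₁ = 320.6 nm:
KE₁ = hc/λ₁ - φ = 3.8673 - 2.81 = 1.0573 eV

For λ₂ = 160.4 nm:
KE₂ = hc/λ₂ - φ = 7.7297 - 2.81 = 4.9197 eV

Change in KE:
ΔKE = KE₂ - KE₁ = 4.9197 - 1.0573 = 3.8624 eV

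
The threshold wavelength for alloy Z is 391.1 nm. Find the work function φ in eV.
3.17 eV

At the threshold wavelength, photon energy equals work function:
φ = hc/λ₀

Calculating:
φ = (6.626×10⁻³⁴ J·s)(3×10⁸ m/s) / (391.1×10⁻⁹ m)
φ = 3.17 eV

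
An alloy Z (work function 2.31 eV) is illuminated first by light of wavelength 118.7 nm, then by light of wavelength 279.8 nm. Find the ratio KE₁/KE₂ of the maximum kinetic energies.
3.8352

Using Einstein's equation: KE_max = hc/λ - φ

For λ₁ = 118.7 nm:
E₁ = hc/λ₁ = 10.4452 eV
KE₁ = E₁ - φ = 10.4452 - 2.31 = 8.1352 eV

For λ₂ = 279.8 nm:
E₂ = hc/λ₂ = 4.4312 eV
KE₂ = E₂ - φ = 4.4312 - 2.31 = 2.1212 eV

Ratio: KE₁/KE₂ = 8.1352/2.1212 = 3.8352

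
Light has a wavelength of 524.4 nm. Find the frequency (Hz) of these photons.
5.7169e+14 Hz

Using the wave equation: c = fλ

Solving for frequency:
f = c/λ = (3×10⁸ m/s) / (524.4×10⁻⁹ m)
f = 5.7169e+14 Hz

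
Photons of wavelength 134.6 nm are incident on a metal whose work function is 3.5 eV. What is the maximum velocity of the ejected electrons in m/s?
1.4174e+06 m/s

First, find the maximum kinetic energy:
E_photon = hc/λ = 9.2113 eV
KE_max = E_photon - φ = 9.2113 - 3.5 = 5.7113 eV

Convert to Joules: KE_max = 5.7113 × 1.602×10⁻¹⁹ J = 9.1505e-19 J

Then use KE = ½mv² to find velocity:
v = √(2·KE/m) = √(2 × 9.1505e-19 J / 9.109e-31 kg)
v = 1.4174e+06 m/s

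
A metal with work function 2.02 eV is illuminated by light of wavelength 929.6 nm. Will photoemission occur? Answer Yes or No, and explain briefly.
No

For photoemission, the photon energy must exceed the work function.

Photon energy: E = hc/λ = 1.3337 eV
Work function: φ = 2.02 eV

Since E_photon (1.3337 eV) < φ (2.02 eV), photoemission will NOT occur.
The threshold wavelength is λ₀ = hc/φ = 613.8 nm.
Since 929.6 nm > 613.8 nm, the photons lack sufficient energy.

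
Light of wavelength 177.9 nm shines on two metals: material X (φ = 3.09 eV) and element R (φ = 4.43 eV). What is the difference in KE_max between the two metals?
1.3400 eV

Using KE_max = hc/λ - φ for each metal:

Photon energy: E = hc/λ = 6.9693 eV

For material X (φ₁ = 3.09 eV):
KE₁ = E - φ₁ = 6.9693 - 3.09 = 3.8793 eV

For element R (φ₂ = 4.43 eV):
KE₂ = E - φ₂ = 6.9693 - 4.43 = 2.5393 eV

Difference:
ΔKE = KE₁ - KE₂ = 3.8793 - 2.5393 = 1.3400 eV

Note: The difference equals the difference in work functions: 4.43 - 3.09 = 1.34 eV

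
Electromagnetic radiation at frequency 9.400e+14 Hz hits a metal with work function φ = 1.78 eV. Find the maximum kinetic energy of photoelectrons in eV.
2.1075 eV

Using Einstein's photoelectric equation: KE_max = hf - φ

First, calculate the photon energy:
E_photon = hf = (6.626×10⁻³⁴ J·s)(9.400e+14 Hz)
E_photon = 3.8875 eV

Then, the maximum kinetic energy:
KE_max = E_photon - φ = 3.8875 eV - 1.78 eV = 2.1075 eV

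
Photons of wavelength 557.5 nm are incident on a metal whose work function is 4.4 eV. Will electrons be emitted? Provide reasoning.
No

For photoemission, the photon energy must exceed the work function.

Photon energy: E = hc/λ = 2.2239 eV
Work function: φ = 4.4 eV

Since E_photon (2.2239 eV) < φ (4.4 eV), photoemission will NOT occur.
The threshold wavelength is λ₀ = hc/φ = 281.8 nm.
Since 557.5 nm > 281.8 nm, the photons lack sufficient energy.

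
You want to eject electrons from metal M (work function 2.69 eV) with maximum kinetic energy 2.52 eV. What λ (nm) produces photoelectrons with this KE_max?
237.97 nm

From Einstein's equation: KE_max = hc/λ - φ

Rearranging for λ:
hc/λ = KE_max + φ
λ = hc/(KE_max + φ)

Required photon energy:
E_photon = KE_max + φ = 2.52 + 2.69 = 5.21 eV

Required wavelength:
λ = hc/E_photon = (6.626×10⁻³⁴)(3×10⁸) / (5.21 × 1.602×10⁻¹⁹)
λ = 237.97 nm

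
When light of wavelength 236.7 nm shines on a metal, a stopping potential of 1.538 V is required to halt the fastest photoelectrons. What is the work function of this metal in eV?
3.70 eV

The stopping potential gives the maximum kinetic energy: KE_max = eV_s = 1.538 eV

From Einstein's photoelectric equation: KE_max = hc/λ - φ
Rearranging: φ = hc/λ - KE_max

Calculate photon energy:
E_photon = hc/λ = (6.626×10⁻³⁴ J·s)(3×10⁸ m/s) / (236.7×10⁻⁹ m) = 5.2380 eV

Therefore:
φ = 5.2380 - 1.538 = 3.70 eV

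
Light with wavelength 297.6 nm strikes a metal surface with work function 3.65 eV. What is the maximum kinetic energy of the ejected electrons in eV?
0.5161 eV

Using Einstein's photoelectric equation: KE_max = hf - φ = hc/λ - φ

First, calculate the photon energy:
E_photon = hc/λ = (6.626×10⁻³⁴ J·s)(3×10⁸ m/s) / (297.6×10⁻⁹ m)
E_photon = 4.1661 eV

Then, the maximum kinetic energy:
KE_max = E_photon - φ = 4.1661 eV - 3.65 eV = 0.5161 eV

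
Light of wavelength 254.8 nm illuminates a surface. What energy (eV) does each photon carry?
4.8659 eV

Using E = hf = hc/λ:

E = hc/λ = (6.626×10⁻³⁴ J·s)(3×10⁸ m/s) / (254.8×10⁻⁹ m)
E = 4.8659 eV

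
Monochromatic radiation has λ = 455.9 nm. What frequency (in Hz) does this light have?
6.5758e+14 Hz

Using the wave equation: c = fλ

Solving for frequency:
f = c/λ = (3×10⁸ m/s) / (455.9×10⁻⁹ m)
f = 6.5758e+14 Hz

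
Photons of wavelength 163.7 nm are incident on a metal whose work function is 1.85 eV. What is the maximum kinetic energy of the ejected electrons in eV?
5.7239 eV

Using Einstein's photoelectric equation: KE_max = hf - φ = hc/λ - φ

First, calculate the photon energy:
E_photon = hc/λ = (6.626×10⁻³⁴ J·s)(3×10⁸ m/s) / (163.7×10⁻⁹ m)
E_photon = 7.5739 eV

Then, the maximum kinetic energy:
KE_max = E_photon - φ = 7.5739 eV - 1.85 eV = 5.7239 eV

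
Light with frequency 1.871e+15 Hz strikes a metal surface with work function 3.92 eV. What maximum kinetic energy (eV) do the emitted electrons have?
3.8178 eV

Using Einstein's photoelectric equation: KE_max = hf - φ

First, calculate the photon energy:
E_photon = hf = (6.626×10⁻³⁴ J·s)(1.871e+15 Hz)
E_photon = 7.7378 eV

Then, the maximum kinetic energy:
KE_max = E_photon - φ = 7.7378 eV - 3.92 eV = 3.8178 eV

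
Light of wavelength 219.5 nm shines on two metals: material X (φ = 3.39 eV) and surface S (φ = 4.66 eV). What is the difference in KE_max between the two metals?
1.2700 eV

Using KE_max = hc/λ - φ for each metal:

Photon energy: E = hc/λ = 5.6485 eV

For material X (φ₁ = 3.39 eV):
KE₁ = E - φ₁ = 5.6485 - 3.39 = 2.2585 eV

For surface S (φ₂ = 4.66 eV):
KE₂ = E - φ₂ = 5.6485 - 4.66 = 0.9885 eV

Difference:
ΔKE = KE₁ - KE₂ = 2.2585 - 0.9885 = 1.2700 eV

Note: The difference equals the difference in work functions: 4.66 - 3.39 = 1.27 eV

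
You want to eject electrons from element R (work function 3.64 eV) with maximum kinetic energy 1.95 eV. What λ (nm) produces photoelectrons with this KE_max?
221.80 nm

From Einstein's equation: KE_max = hc/λ - φ

Rearranging for λ:
hc/λ = KE_max + φ
λ = hc/(KE_max + φ)

Required photon energy:
E_photon = KE_max + φ = 1.95 + 3.64 = 5.59 eV

Required wavelength:
λ = hc/E_photon = (6.626×10⁻³⁴)(3×10⁸) / (5.59 × 1.602×10⁻¹⁹)
λ = 221.80 nm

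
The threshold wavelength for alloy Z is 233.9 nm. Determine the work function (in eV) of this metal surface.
5.30 eV

At the threshold wavelength, photon energy equals work function:
φ = hc/λ₀

Calculating:
φ = (6.626×10⁻³⁴ J·s)(3×10⁸ m/s) / (233.9×10⁻⁹ m)
φ = 5.30 eV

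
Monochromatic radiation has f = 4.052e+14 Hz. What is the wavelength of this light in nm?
739.86 nm

Using the wave equation: c = fλ

Solving for wavelength:
λ = c/f = (3×10⁸ m/s) / (4.052e+14 Hz)
λ = 739.86 nm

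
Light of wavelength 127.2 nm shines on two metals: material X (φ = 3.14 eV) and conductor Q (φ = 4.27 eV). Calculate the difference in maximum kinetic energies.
1.1300 eV

Using KE_max = hc/λ - φ for each metal:

Photon energy: E = hc/λ = 9.7472 eV

For material X (φ₁ = 3.14 eV):
KE₁ = E - φ₁ = 9.7472 - 3.14 = 6.6072 eV

For conductor Q (φ₂ = 4.27 eV):
KE₂ = E - φ₂ = 9.7472 - 4.27 = 5.4772 eV

Difference:
ΔKE = KE₁ - KE₂ = 6.6072 - 5.4772 = 1.1300 eV

Note: The difference equals the difference in work functions: 4.27 - 3.14 = 1.13 eV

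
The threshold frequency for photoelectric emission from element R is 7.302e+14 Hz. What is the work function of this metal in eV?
3.02 eV

At the threshold frequency, photon energy equals work function:
φ = hf₀

Calculating:
φ = (6.626×10⁻³⁴ J·s)(7.302e+14 Hz)
φ = 3.02 eV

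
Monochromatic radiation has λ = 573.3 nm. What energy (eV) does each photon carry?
2.1626 eV

Using E = hf = hc/λ:

E = hc/λ = (6.626×10⁻³⁴ J·s)(3×10⁸ m/s) / (573.3×10⁻⁹ m)
E = 2.1626 eV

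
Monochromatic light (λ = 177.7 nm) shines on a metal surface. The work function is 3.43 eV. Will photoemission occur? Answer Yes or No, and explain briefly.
Yes

For photoemission, the photon energy must exceed the work function.

Photon energy: E = hc/λ = 6.9772 eV
Work function: φ = 3.43 eV

Since E_photon (6.9772 eV) > φ (3.43 eV), photoemission WILL occur.
The threshold wavelength is λ₀ = hc/φ = 361.5 nm.
Since 177.7 nm < 361.5 nm, the light has sufficient energy.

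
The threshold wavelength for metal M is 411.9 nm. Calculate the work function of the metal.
3.01 eV

At the threshold wavelength, photon energy equals work function:
φ = hc/λ₀

Calculating:
φ = (6.626×10⁻³⁴ J·s)(3×10⁸ m/s) / (411.9×10⁻⁹ m)
φ = 3.01 eV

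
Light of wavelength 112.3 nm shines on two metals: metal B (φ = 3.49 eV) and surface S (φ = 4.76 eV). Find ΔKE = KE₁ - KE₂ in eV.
1.2700 eV

Using KE_max = hc/λ - φ for each metal:

Photon energy: E = hc/λ = 11.0404 eV

For metal B (φ₁ = 3.49 eV):
KE₁ = E - φ₁ = 11.0404 - 3.49 = 7.5504 eV

For surface S (φ₂ = 4.76 eV):
KE₂ = E - φ₂ = 11.0404 - 4.76 = 6.2804 eV

Difference:
ΔKE = KE₁ - KE₂ = 7.5504 - 6.2804 = 1.2700 eV

Note: The difference equals the difference in work functions: 4.76 - 3.49 = 1.27 eV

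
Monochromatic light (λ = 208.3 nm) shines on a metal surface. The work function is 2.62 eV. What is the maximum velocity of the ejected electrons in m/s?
1.0827e+06 m/s

First, find the maximum kinetic energy:
E_photon = hc/λ = 5.9522 eV
KE_max = E_photon - φ = 5.9522 - 2.62 = 3.3322 eV

Convert to Joules: KE_max = 3.3322 × 1.602×10⁻¹⁹ J = 5.3388e-19 J

Then use KE = ½mv² to find velocity:
v = √(2·KE/m) = √(2 × 5.3388e-19 J / 9.109e-31 kg)
v = 1.0827e+06 m/s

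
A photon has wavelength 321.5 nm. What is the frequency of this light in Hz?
9.3248e+14 Hz

Using the wave equation: c = fλ

Solving for frequency:
f = c/λ = (3×10⁸ m/s) / (321.5×10⁻⁹ m)
f = 9.3248e+14 Hz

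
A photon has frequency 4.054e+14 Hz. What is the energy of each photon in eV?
1.6766 eV

Using E = hf:

E = hf = (6.626×10⁻³⁴ J·s)(4.054e+14 Hz)
E = 1.6766 eV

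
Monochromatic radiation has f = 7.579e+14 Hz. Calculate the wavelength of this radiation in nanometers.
395.56 nm

Using the wave equation: c = fλ

Solving for wavelength:
λ = c/f = (3×10⁸ m/s) / (7.579e+14 Hz)
λ = 395.56 nm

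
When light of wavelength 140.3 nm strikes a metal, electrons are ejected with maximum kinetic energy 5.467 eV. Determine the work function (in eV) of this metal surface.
3.37 eV

From Einstein's photoelectric equation: KE_max = hf - φ = hc/λ - φ

Rearranging for φ:
φ = hc/λ - KE_max

Calculate photon energy:
E_photon = hc/λ = 8.8371 eV

Therefore:
φ = 8.8371 - 5.467 = 3.37 eV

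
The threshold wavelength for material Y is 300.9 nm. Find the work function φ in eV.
4.12 eV

At the threshold wavelength, photon energy equals work function:
φ = hc/λ₀

Calculating:
φ = (6.626×10⁻³⁴ J·s)(3×10⁸ m/s) / (300.9×10⁻⁹ m)
φ = 4.12 eV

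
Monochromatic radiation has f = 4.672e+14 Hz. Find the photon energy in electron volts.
1.9322 eV

Using E = hf:

E = hf = (6.626×10⁻³⁴ J·s)(4.672e+14 Hz)
E = 1.9322 eV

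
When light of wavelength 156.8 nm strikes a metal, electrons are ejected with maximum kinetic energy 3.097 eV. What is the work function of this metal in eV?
4.81 eV

From Einstein's photoelectric equation: KE_max = hf - φ = hc/λ - φ

Rearranging for φ:
φ = hc/λ - KE_max

Calculate photon energy:
E_photon = hc/λ = 7.9072 eV

Therefore:
φ = 7.9072 - 3.097 = 4.81 eV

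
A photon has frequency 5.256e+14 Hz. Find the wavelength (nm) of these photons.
570.38 nm

Using the wave equation: c = fλ

Solving for wavelength:
λ = c/f = (3×10⁸ m/s) / (5.256e+14 Hz)
λ = 570.38 nm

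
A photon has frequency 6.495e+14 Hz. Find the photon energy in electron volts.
2.6861 eV

Using E = hf:

E = hf = (6.626×10⁻³⁴ J·s)(6.495e+14 Hz)
E = 2.6861 eV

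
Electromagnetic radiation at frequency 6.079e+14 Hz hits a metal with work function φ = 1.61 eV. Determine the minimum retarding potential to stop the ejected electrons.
0.9041 V

The stopping potential V_s satisfies: eV_s = KE_max

First, find KE_max using Einstein's equation:
E_photon = hf = (6.626×10⁻³⁴ J·s)(6.079e+14 Hz) = 2.5141 eV
KE_max = E_photon - φ = 2.5141 - 1.61 = 0.9041 eV

Since eV_s = KE_max:
V_s = KE_max/e = 0.9041 V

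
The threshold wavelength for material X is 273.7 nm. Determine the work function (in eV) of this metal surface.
4.53 eV

At the threshold wavelength, photon energy equals work function:
φ = hc/λ₀

Calculating:
φ = (6.626×10⁻³⁴ J·s)(3×10⁸ m/s) / (273.7×10⁻⁹ m)
φ = 4.53 eV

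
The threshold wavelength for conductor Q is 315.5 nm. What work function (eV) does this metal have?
3.93 eV

At the threshold wavelength, photon energy equals work function:
φ = hc/λ₀

Calculating:
φ = (6.626×10⁻³⁴ J·s)(3×10⁸ m/s) / (315.5×10⁻⁹ m)
φ = 3.93 eV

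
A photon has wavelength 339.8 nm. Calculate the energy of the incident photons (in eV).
3.6487 eV

Using E = hf = hc/λ:

E = hc/λ = (6.626×10⁻³⁴ J·s)(3×10⁸ m/s) / (339.8×10⁻⁹ m)
E = 3.6487 eV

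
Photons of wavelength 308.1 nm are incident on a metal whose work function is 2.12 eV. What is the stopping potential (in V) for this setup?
1.9042 V

The stopping potential V_s satisfies: eV_s = KE_max

First, find KE_max using Einstein's equation:
E_photon = hc/λ = 4.0242 eV
KE_max = E_photon - φ = 4.0242 - 2.12 = 1.9042 eV

Since eV_s = KE_max:
V_s = KE_max/e = 1.9042 V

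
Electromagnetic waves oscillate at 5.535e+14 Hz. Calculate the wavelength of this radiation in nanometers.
541.63 nm

Using the wave equation: c = fλ

Solving for wavelength:
λ = c/f = (3×10⁸ m/s) / (5.535e+14 Hz)
λ = 541.63 nm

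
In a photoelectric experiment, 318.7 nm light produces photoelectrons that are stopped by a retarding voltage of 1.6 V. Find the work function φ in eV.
2.29 eV

The stopping potential gives the maximum kinetic energy: KE_max = eV_s = 1.6 eV

From Einstein's photoelectric equation: KE_max = hc/λ - φ
Rearranging: φ = hc/λ - KE_max

Calculate photon energy:
E_photon = hc/λ = (6.626×10⁻³⁴ J·s)(3×10⁸ m/s) / (318.7×10⁻⁹ m) = 3.8903 eV

Therefore:
φ = 3.8903 - 1.6 = 2.29 eV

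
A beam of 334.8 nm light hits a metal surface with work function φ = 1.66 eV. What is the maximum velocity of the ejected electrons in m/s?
8.4778e+05 m/s

First, find the maximum kinetic energy:
E_photon = hc/λ = 3.7032 eV
KE_max = E_photon - φ = 3.7032 - 1.66 = 2.0432 eV

Convert to Joules: KE_max = 2.0432 × 1.602×10⁻¹⁹ J = 3.2736e-19 J

Then use KE = ½mv² to find velocity:
v = √(2·KE/m) = √(2 × 3.2736e-19 J / 9.109e-31 kg)
v = 8.4778e+05 m/s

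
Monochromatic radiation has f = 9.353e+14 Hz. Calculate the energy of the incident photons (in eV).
3.8681 eV

Using E = hf:

E = hf = (6.626×10⁻³⁴ J·s)(9.353e+14 Hz)
E = 3.8681 eV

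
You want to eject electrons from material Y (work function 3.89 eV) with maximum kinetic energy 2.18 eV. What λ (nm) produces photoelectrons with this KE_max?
204.26 nm

From Einstein's equation: KE_max = hc/λ - φ

Rearranging for λ:
hc/λ = KE_max + φ
λ = hc/(KE_max + φ)

Required photon energy:
E_photon = KE_max + φ = 2.18 + 3.89 = 6.07 eV

Required wavelength:
λ = hc/E_photon = (6.626×10⁻³⁴)(3×10⁸) / (6.07 × 1.602×10⁻¹⁹)
λ = 204.26 nm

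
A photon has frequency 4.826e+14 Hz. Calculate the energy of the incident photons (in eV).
1.9959 eV

Using E = hf:

E = hf = (6.626×10⁻³⁴ J·s)(4.826e+14 Hz)
E = 1.9959 eV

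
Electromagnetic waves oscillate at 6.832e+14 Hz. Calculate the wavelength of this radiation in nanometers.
438.81 nm

Using the wave equation: c = fλ

Solving for wavelength:
λ = c/f = (3×10⁸ m/s) / (6.832e+14 Hz)
λ = 438.81 nm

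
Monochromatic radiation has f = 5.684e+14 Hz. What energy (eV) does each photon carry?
2.3507 eV

Using E = hf:

E = hf = (6.626×10⁻³⁴ J·s)(5.684e+14 Hz)
E = 2.3507 eV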